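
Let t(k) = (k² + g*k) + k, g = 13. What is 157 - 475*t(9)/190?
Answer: -721/2 ≈ -360.50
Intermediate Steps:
t(k) = k² + 14*k (t(k) = (k² + 13*k) + k = k² + 14*k)
157 - 475*t(9)/190 = 157 - 475*9*(14 + 9)/190 = 157 - 475*9*23/190 = 157 - 98325/190 = 157 - 475*207/190 = 157 - 1035/2 = -721/2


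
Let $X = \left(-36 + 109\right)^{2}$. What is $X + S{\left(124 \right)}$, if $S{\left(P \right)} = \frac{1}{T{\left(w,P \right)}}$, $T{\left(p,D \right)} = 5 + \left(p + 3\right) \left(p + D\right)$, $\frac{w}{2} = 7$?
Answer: $\frac{12528480}{2351} \approx 5329.0$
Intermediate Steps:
$w = 14$ ($w = 2 \cdot 7 = 14$)
$T{\left(p,D \right)} = 5 + \left(3 + p\right) \left(D + p\right)$
$S{\left(P \right)} = \frac{1}{243 + 17 P}$ ($S{\left(P \right)} = \frac{1}{5 + 14^{2} + 3 P + 3 \cdot 14 + P 14} = \frac{1}{5 + 196 + 3 P + 42 + 14 P} = \frac{1}{243 + 17 P}$)
$X = 5329$ ($X = 73^{2} = 5329$)
$X + S{\left(124 \right)} = 5329 + \frac{1}{243 + 17 \cdot 124} = 5329 + \frac{1}{243 + 2108} = 5329 + \frac{1}{2351} = \frac{12528480}{2351}$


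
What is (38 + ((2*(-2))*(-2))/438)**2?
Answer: 69322276/47961 ≈ 1445.4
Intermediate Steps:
(38 + ((2*(-2))*(-2))/438)**2 = (38 - 4*(-2)*(1/438))**2 = (38 + 8*(1/438))**2 = (38 + 4/219)**2 = (8326/219)**2 = 69322276/47961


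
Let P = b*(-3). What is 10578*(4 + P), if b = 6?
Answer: -148092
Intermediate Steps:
P = -18 (P = 6*(-3) = -18)
10578*(4 + P) = 10578*(4 - 18) = 10578*(-14) = -148092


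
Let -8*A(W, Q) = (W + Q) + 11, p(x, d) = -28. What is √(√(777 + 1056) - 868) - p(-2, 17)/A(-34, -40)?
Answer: 32/9 + √(-868 + √1833) ≈ 3.5556 + 28.726*I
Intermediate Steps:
A(W, Q) = -11/8 - Q/8 - W/8 (A(W, Q) = -((W + Q) + 11)/8 = -((Q + W) + 11)/8 = -(11 + Q + W)/8 = -11/8 - Q/8 - W/8)
√(√(777 + 1056) - 868) - p(-2, 17)/A(-34, -40) = √(√(777 + 1056) - 868) - (-28)/(-11/8 - ⅛*(-40) - ⅛*(-34)) = √(√1833 - 868) - (-28)/(-11/8 + 5 + 17/4) = √(-868 + √1833) - (-28)/63/8 = √(-868 + √1833) - (-28)*8/63 = √(-868 + √1833) - 1*(-32/9) = √(-868 + √1833) + 32/9 = 32/9 + √(-868 + √1833)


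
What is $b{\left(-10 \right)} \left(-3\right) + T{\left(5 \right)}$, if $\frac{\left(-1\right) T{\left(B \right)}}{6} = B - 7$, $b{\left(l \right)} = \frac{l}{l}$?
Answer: $9$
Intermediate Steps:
$b{\left(l \right)} = 1$
$T{\left(B \right)} = 42 - 6 B$ ($T{\left(B \right)} = - 6 \left(B - 7\right) = - 6 \left(-7 + B\right) = 42 - 6 B$)
$b{\left(-10 \right)} \left(-3\right) + T{\left(5 \right)} = 1 \left(-3\right) + \left(42 - 30\right) = -3 + \left(42 - 30\right) = -3 + 12 = 9$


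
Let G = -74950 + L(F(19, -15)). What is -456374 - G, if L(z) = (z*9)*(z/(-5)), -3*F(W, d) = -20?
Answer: -381344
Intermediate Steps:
F(W, d) = 20/3 (F(W, d) = -⅓*(-20) = 20/3)
L(z) = -9*z²/5 (L(z) = (9*z)*(z*(-⅕)) = (9*z)*(-z/5) = -9*z²/5)
G = -75030 (G = -74950 - 9*(20/3)²/5 = -74950 - 9/5*400/9 = -74950 - 80 = -75030)
-456374 - G = -456374 - 1*(-75030) = -456374 + 75030 = -381344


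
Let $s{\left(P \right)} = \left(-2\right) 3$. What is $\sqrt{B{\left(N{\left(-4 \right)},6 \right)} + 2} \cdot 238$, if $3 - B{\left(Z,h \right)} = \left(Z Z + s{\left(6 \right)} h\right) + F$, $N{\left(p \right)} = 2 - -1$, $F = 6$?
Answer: $238 \sqrt{26} \approx 1213.6$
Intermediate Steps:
$s{\left(P \right)} = -6$
$N{\left(p \right)} = 3$ ($N{\left(p \right)} = 2 + 1 = 3$)
$B{\left(Z,h \right)} = -3 - Z^{2} + 6 h$ ($B{\left(Z,h \right)} = 3 - \left(\left(Z Z - 6 h\right) + 6\right) = 3 - \left(\left(Z^{2} - 6 h\right) + 6\right) = 3 - \left(6 + Z^{2} - 6 h\right) = -3 - Z^{2} + 6 h$)
$\sqrt{B{\left(N{\left(-4 \right)},6 \right)} + 2} \cdot 238 = \sqrt{\left(-3 - 3^{2} + 6 \cdot 6\right) + 2} \cdot 238 = \sqrt{\left(-3 - 9 + 36\right) + 2} \cdot 238 = \sqrt{24 + 2} \cdot 238 = \sqrt{26} \cdot 238 = 238 \sqrt{26}$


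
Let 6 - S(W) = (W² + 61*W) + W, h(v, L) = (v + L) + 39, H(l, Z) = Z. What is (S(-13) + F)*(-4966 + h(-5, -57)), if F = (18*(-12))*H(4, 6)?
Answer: 3257817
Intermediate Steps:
h(v, L) = 39 + L + v (h(v, L) = (L + v) + 39 = 39 + L + v)
S(W) = 6 - W² - 62*W (S(W) = 6 - ((W² + 61*W) + W) = 6 - (W² + 62*W) = 6 + (-W² - 62*W) = 6 - W² - 62*W)
F = -1296 (F = (18*(-12))*6 = -216*6 = -1296)
(S(-13) + F)*(-4966 + h(-5, -57)) = ((6 - 1*(-13)² - 62*(-13)) - 1296)*(-4966 + (39 - 57 - 5)) = ((6 - 1*169 + 806) - 1296)*(-4966 - 23) = ((6 - 169 + 806) - 1296)*(-4989) = (643 - 1296)*(-4989) = -653*(-4989) = 3257817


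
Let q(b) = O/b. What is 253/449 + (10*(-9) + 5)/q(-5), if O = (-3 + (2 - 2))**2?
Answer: 193102/4041 ≈ 47.786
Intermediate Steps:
O = 9 (O = (-3 + 0)**2 = (-3)**2 = 9)
q(b) = 9/b
253/449 + (10*(-9) + 5)/q(-5) = 253/449 + (10*(-9) + 5)/((9/(-5))) = 253*(1/449) + (-90 + 5)/((9*(-1/5))) = 253/449 - 85/(-9/5) = 253/449 - 85*(-5/9) = 253/449 + 425/9 = 193102/4041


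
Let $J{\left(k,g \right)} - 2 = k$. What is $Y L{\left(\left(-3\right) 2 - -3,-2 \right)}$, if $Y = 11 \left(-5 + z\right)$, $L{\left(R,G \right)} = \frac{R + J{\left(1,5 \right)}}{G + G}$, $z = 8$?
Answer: $0$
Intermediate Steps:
$J{\left(k,g \right)} = 2 + k$
$L{\left(R,G \right)} = \frac{3 + R}{2 G}$ ($L{\left(R,G \right)} = \frac{R + \left(2 + 1\right)}{G + G} = \frac{R + 3}{2 G} = \left(3 + R\right) \frac{1}{2 G} = \frac{3 + R}{2 G}$)
$Y = 33$ ($Y = 11 \left(-5 + 8\right) = 11 \cdot 3 = 33$)
$Y L{\left(\left(-3\right) 2 - -3,-2 \right)} = 33 \frac{3 - 3}{2 \left(-2\right)} = 33 \cdot \frac{1}{2} \left(- \frac{1}{2}\right) \left(3 + \left(-6 + 3\right)\right) = 33 \cdot \frac{1}{2} \left(- \frac{1}{2}\right) \left(3 - 3\right) = 33 \cdot \frac{1}{2} \left(- \frac{1}{2}\right) 0 = 33 \cdot 0 = 0$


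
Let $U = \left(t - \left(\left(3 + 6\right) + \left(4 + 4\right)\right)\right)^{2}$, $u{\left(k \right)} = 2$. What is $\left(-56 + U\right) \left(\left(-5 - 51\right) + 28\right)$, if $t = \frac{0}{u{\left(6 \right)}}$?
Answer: $-6524$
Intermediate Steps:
$t = 0$ ($t = \frac{0}{2} = 0 \cdot \frac{1}{2} = 0$)
$U = 289$ ($U = \left(0 - \left(\left(3 + 6\right) + \left(4 + 4\right)\right)\right)^{2} = \left(0 - \left(9 + 8\right)\right)^{2} = \left(0 - 17\right)^{2} = \left(-17\right)^{2} = 289$)
$\left(-56 + U\right) \left(\left(-5 - 51\right) + 28\right) = \left(-56 + 289\right) \left(\left(-5 - 51\right) + 28\right) = 233 \left(-56 + 28\right) = 233 \left(-28\right) = -6524$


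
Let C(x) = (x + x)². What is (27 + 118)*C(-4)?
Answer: 9280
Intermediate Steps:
C(x) = 4*x² (C(x) = (2*x)² = 4*x²)
(27 + 118)*C(-4) = (27 + 118)*(4*(-4)²) = 145*(4*16) = 145*64 = 9280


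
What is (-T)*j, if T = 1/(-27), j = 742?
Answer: 742/27 ≈ 27.481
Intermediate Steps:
T = -1/27 ≈ -0.037037
(-T)*j = -1*(-1/27)*742 = (1/27)*742 = 742/27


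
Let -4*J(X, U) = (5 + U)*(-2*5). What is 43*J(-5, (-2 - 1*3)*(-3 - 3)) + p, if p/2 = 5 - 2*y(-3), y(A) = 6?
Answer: 7497/2 ≈ 3748.5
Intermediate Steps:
J(X, U) = 25/2 + 5*U/2 (J(X, U) = -(5 + U)*(-2*5)/4 = -(5 + U)*(-10)/4 = -(-50 - 10*U)/4 = 25/2 + 5*U/2)
p = -14 (p = 2*(5 - 2*6) = 2*(5 - 12) = 2*(-7) = -14)
43*J(-5, (-2 - 1*3)*(-3 - 3)) + p = 43*(25/2 + 5*((-2 - 1*3)*(-3 - 3))/2) - 14 = 43*(25/2 + 5*((-2 - 3)*(-6))/2) - 14 = 43*(25/2 + 5*(-5*(-6))/2) - 14 = 43*(25/2 + (5/2)*30) - 14 = 43*(25/2 + 75) - 14 = 43*(175/2) - 14 = 7525/2 - 14 = 7497/2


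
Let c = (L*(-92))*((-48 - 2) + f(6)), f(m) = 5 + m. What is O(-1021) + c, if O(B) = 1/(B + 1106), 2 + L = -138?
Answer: -42697199/85 ≈ -5.0232e+5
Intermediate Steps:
L = -140 (L = -2 - 138 = -140)
O(B) = 1/(1106 + B)
c = -502320 (c = (-140*(-92))*((-48 - 2) + (5 + 6)) = 12880*(-50 + 11) = 12880*(-39) = -502320)
O(-1021) + c = 1/(1106 - 1021) - 502320 = 1/85 - 502320 = -42697199/85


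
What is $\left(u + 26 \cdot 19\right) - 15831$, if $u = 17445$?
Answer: $2108$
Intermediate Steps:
$\left(u + 26 \cdot 19\right) - 15831 = \left(17445 + 26 \cdot 19\right) - 15831 = \left(17445 + 494\right) - 15831 = 17939 - 15831 = 2108$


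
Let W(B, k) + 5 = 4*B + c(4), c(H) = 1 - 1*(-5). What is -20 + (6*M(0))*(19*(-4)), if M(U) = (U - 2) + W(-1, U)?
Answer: 2260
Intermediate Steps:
c(H) = 6 (c(H) = 1 + 5 = 6)
W(B, k) = 1 + 4*B (W(B, k) = -5 + (4*B + 6) = -5 + (6 + 4*B) = 1 + 4*B)
M(U) = -5 + U (M(U) = (U - 2) + (1 + 4*(-1)) = (-2 + U) + (1 - 4) = (-2 + U) - 3 = -5 + U)
-20 + (6*M(0))*(19*(-4)) = -20 + (6*(-5 + 0))*(19*(-4)) = -20 + (6*(-5))*(-76) = -20 - 30*(-76) = -20 + 2280 = 2260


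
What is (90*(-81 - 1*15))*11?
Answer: -95040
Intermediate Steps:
(90*(-81 - 1*15))*11 = (90*(-81 - 15))*11 = (90*(-96))*11 = -8640*11 = -95040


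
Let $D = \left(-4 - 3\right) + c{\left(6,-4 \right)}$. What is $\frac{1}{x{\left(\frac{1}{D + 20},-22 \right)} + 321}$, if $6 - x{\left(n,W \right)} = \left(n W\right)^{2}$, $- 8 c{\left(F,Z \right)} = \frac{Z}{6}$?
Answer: $\frac{24649}{7990527} \approx 0.0030848$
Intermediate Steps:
$c{\left(F,Z \right)} = - \frac{Z}{48}$ ($c{\left(F,Z \right)} = - \frac{Z \frac{1}{6}}{8} = - \frac{\frac{1}{6} Z}{8} = - \frac{Z}{48}$)
$D = - \frac{83}{12}$ ($D = \left(-4 - 3\right) - - \frac{1}{12} = -7 + \frac{1}{12} = - \frac{83}{12} \approx -6.9167$)
$x{\left(n,W \right)} = 6 - W^{2} n^{2}$ ($x{\left(n,W \right)} = 6 - \left(n W\right)^{2} = 6 - \left(W n\right)^{2} = 6 - W^{2} n^{2}$)
$\frac{1}{x{\left(\frac{1}{D + 20},-22 \right)} + 321} = \frac{1}{\left(6 - \left(-22\right)^{2} \left(\frac{1}{- \frac{83}{12} + 20}\right)^{2}\right) + 321} = \frac{1}{\left(6 - 484 \left(\frac{1}{\frac{157}{12}}\right)^{2}\right) + 321} = \frac{1}{\left(6 - 484 \left(\frac{12}{157}\right)^{2}\right) + 321} = \frac{1}{\left(6 - 484 \cdot \frac{144}{24649}\right) + 321} = \frac{1}{\left(6 - \frac{69696}{24649}\right) + 321} = \frac{1}{\frac{78198}{24649} + 321} = \frac{1}{\frac{7990527}{24649}} = \frac{24649}{7990527}$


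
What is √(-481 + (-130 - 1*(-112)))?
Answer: I*√499 ≈ 22.338*I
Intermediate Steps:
√(-481 + (-130 - 1*(-112))) = √(-481 + (-130 + 112)) = √(-481 - 18) = √(-499) = I*√499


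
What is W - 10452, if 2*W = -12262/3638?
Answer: -38030507/3638 ≈ -10454.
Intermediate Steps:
W = -6131/3638 (W = (-12262/3638)/2 = (-12262*1/3638)/2 = (½)*(-6131/1819) = -6131/3638 ≈ -1.6853)
W - 10452 = -6131/3638 - 10452 = -38030507/3638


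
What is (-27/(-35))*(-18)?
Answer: -486/35 ≈ -13.886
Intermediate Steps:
(-27/(-35))*(-18) = -1/35*(-27)*(-18) = (27/35)*(-18) = -486/35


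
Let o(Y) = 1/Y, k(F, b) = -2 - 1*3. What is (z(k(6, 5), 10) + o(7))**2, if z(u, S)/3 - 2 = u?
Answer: 3844/49 ≈ 78.449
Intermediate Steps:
k(F, b) = -5 (k(F, b) = -2 - 3 = -5)
z(u, S) = 6 + 3*u
(z(k(6, 5), 10) + o(7))**2 = ((6 + 3*(-5)) + 1/7)**2 = ((6 - 15) + 1/7)**2 = (-9 + 1/7)**2 = (-62/7)**2 = 3844/49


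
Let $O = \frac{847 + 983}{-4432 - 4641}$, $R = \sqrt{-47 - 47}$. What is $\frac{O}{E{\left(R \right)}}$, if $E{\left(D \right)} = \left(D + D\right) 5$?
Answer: $\frac{183 i \sqrt{94}}{852862} \approx 0.0020804 i$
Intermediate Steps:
$R = i \sqrt{94}$ ($R = \sqrt{-94} = i \sqrt{94} \approx 9.6954 i$)
$O = - \frac{1830}{9073}$ ($O = \frac{1830}{-9073} = 1830 \left(- \frac{1}{9073}\right) = - \frac{1830}{9073} \approx -0.2017$)
$E{\left(D \right)} = 10 D$ ($E{\left(D \right)} = 2 D 5 = 10 D$)
$\frac{O}{E{\left(R \right)}} = - \frac{1830}{9073 \cdot 10 i \sqrt{94}} = - \frac{1830 \left(- \frac{i \sqrt{94}}{940}\right)}{9073} = \frac{183 i \sqrt{94}}{852862}$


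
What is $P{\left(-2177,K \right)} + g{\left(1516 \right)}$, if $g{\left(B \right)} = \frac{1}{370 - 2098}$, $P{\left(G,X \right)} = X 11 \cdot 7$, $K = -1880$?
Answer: $- \frac{250145281}{1728} \approx -1.4476 \cdot 10^{5}$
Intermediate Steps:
$P{\left(G,X \right)} = 77 X$ ($P{\left(G,X \right)} = 11 X 7 = 77 X$)
$g{\left(B \right)} = - \frac{1}{1728}$ ($g{\left(B \right)} = \frac{1}{-1728} = - \frac{1}{1728}$)
$P{\left(-2177,K \right)} + g{\left(1516 \right)} = 77 \left(-1880\right) - \frac{1}{1728} = -144760 - \frac{1}{1728} = - \frac{250145281}{1728}$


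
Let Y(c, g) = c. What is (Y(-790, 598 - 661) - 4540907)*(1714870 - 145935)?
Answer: -7125627382695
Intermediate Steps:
(Y(-790, 598 - 661) - 4540907)*(1714870 - 145935) = (-790 - 4540907)*(1714870 - 145935) = -4541697*1568935 = -7125627382695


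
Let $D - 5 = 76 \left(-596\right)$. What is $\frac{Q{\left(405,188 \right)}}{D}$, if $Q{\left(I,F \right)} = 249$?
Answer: $- \frac{83}{15097} \approx -0.0054978$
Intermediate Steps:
$D = -45291$ ($D = 5 + 76 \left(-596\right) = 5 - 45296 = -45291$)
$\frac{Q{\left(405,188 \right)}}{D} = \frac{249}{-45291} = 249 \left(- \frac{1}{45291}\right) = - \frac{83}{15097}$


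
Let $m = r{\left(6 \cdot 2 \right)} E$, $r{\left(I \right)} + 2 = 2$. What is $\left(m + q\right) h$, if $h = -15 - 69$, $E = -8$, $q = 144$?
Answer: $-12096$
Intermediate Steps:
$r{\left(I \right)} = 0$ ($r{\left(I \right)} = -2 + 2 = 0$)
$h = -84$ ($h = -15 - 69 = -84$)
$m = 0$ ($m = 0 \left(-8\right) = 0$)
$\left(m + q\right) h = \left(0 + 144\right) \left(-84\right) = 144 \left(-84\right) = -12096$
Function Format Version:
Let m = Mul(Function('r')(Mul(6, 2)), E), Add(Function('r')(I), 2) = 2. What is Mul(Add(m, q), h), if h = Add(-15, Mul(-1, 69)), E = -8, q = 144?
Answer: -12096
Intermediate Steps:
Function('r')(I) = 0 (Function('r')(I) = Add(-2, 2) = 0)
h = -84 (h = Add(-15, -69) = -84)
m = 0 (m = Mul(0, -8) = 0)
Mul(Add(m, q), h) = Mul(Add(0, 144), -84) = Mul(144, -84) = -12096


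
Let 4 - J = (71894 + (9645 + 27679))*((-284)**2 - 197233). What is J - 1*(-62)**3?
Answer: 12732545118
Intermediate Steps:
J = 12732306790 (J = 4 - (71894 + (9645 + 27679))*((-284)**2 - 197233) = 4 - (71894 + 37324)*(80656 - 197233) = 4 - 109218*(-116577) = 4 - 1*(-12732306786) = 4 + 12732306786 = 12732306790)
J - 1*(-62)**3 = 12732306790 - 1*(-62)**3 = 12732306790 - 1*(-238328) = 12732306790 + 238328 = 12732545118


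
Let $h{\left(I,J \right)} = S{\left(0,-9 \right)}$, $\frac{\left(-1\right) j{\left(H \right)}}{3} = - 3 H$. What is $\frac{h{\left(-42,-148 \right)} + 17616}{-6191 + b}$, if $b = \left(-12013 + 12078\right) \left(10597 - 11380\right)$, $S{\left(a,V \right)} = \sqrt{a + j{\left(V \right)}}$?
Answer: $- \frac{8808}{28543} - \frac{9 i}{57086} \approx -0.30859 - 0.00015766 i$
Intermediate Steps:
$j{\left(H \right)} = 9 H$ ($j{\left(H \right)} = - 3 \left(- 3 H\right) = 9 H$)
$S{\left(a,V \right)} = \sqrt{a + 9 V}$
$h{\left(I,J \right)} = 9 i$ ($h{\left(I,J \right)} = \sqrt{0 + 9 \left(-9\right)} = \sqrt{0 - 81} = \sqrt{-81} = 9 i$)
$b = -50895$ ($b = 65 \left(-783\right) = -50895$)
$\frac{h{\left(-42,-148 \right)} + 17616}{-6191 + b} = \frac{9 i + 17616}{-6191 - 50895} = \frac{17616 + 9 i}{-57086} = \left(17616 + 9 i\right) \left(- \frac{1}{57086}\right) = - \frac{8808}{28543} - \frac{9 i}{57086}$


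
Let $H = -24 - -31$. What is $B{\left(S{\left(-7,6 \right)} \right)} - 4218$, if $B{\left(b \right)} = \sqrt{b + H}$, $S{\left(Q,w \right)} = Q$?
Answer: $-4218$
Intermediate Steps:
$H = 7$ ($H = -24 + 31 = 7$)
$B{\left(b \right)} = \sqrt{7 + b}$ ($B{\left(b \right)} = \sqrt{b + 7} = \sqrt{7 + b}$)
$B{\left(S{\left(-7,6 \right)} \right)} - 4218 = \sqrt{7 - 7} - 4218 = \sqrt{0} - 4218 = 0 - 4218 = -4218$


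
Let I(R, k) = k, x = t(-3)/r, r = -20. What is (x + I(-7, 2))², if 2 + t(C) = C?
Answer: 81/16 ≈ 5.0625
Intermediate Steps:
t(C) = -2 + C
x = ¼ (x = (-2 - 3)/(-20) = -5*(-1/20) = ¼ ≈ 0.25000)
(x + I(-7, 2))² = (¼ + 2)² = (9/4)² = 81/16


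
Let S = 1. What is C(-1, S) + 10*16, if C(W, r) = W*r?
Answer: 159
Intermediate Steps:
C(-1, S) + 10*16 = -1*1 + 10*16 = -1 + 160 = 159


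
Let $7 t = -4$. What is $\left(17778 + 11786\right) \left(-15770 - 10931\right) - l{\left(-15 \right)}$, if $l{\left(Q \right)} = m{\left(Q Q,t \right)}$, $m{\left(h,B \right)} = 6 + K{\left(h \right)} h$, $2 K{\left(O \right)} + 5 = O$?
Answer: $-789413120$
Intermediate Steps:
$t = - \frac{4}{7}$ ($t = \frac{1}{7} \left(-4\right) = - \frac{4}{7} \approx -0.57143$)
$K{\left(O \right)} = - \frac{5}{2} + \frac{O}{2}$
$m{\left(h,B \right)} = 6 + h \left(- \frac{5}{2} + \frac{h}{2}\right)$ ($m{\left(h,B \right)} = 6 + \left(- \frac{5}{2} + \frac{h}{2}\right) h = 6 + h \left(- \frac{5}{2} + \frac{h}{2}\right)$)
$l{\left(Q \right)} = 6 + \frac{Q^{2} \left(-5 + Q^{2}\right)}{2}$ ($l{\left(Q \right)} = 6 + \frac{Q Q \left(-5 + Q Q\right)}{2} = 6 + \frac{Q^{2} \left(-5 + Q^{2}\right)}{2}$)
$\left(17778 + 11786\right) \left(-15770 - 10931\right) - l{\left(-15 \right)} = \left(17778 + 11786\right) \left(-15770 - 10931\right) - \left(6 + \frac{\left(-15\right)^{2} \left(-5 + \left(-15\right)^{2}\right)}{2}\right) = 29564 \left(-26701\right) - \left(6 + \frac{1}{2} \cdot 225 \left(-5 + 225\right)\right) = -789388364 - \left(6 + \frac{1}{2} \cdot 225 \cdot 220\right) = -789388364 - \left(6 + 24750\right) = -789388364 - 24756 = -789413120$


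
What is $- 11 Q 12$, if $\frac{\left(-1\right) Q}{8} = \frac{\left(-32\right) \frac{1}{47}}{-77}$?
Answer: $\frac{3072}{329} \approx 9.3374$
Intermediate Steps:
$Q = - \frac{256}{3619}$ ($Q = - 8 \frac{\left(-32\right) \frac{1}{47}}{-77} = - 8 \left(-32\right) \frac{1}{47} \left(- \frac{1}{77}\right) = - 8 \left(\left(- \frac{32}{47}\right) \left(- \frac{1}{77}\right)\right) = \left(-8\right) \frac{32}{3619} = - \frac{256}{3619} \approx -0.070738$)
$- 11 Q 12 = \left(-11\right) \left(- \frac{256}{3619}\right) 12 = \frac{256}{329} \cdot 12 = \frac{3072}{329}$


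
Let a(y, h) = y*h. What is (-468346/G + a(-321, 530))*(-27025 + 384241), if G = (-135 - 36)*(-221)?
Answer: -765615239228672/12597 ≈ -6.0778e+10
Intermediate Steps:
a(y, h) = h*y
G = 37791 (G = -171*(-221) = 37791)
(-468346/G + a(-321, 530))*(-27025 + 384241) = (-468346/37791 + 530*(-321))*(-27025 + 384241) = (-468346*1/37791 - 170130)*357216 = (-468346/37791 - 170130)*357216 = -6429851176/37791*357216 = -765615239228672/12597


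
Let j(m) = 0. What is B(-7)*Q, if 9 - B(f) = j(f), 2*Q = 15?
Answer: 135/2 ≈ 67.500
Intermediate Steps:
Q = 15/2 (Q = (1/2)*15 = 15/2 ≈ 7.5000)
B(f) = 9 (B(f) = 9 - 1*0 = 9 + 0 = 9)
B(-7)*Q = 9*(15/2) = 135/2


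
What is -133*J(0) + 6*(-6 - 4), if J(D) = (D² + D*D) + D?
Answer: -60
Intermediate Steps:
J(D) = D + 2*D² (J(D) = (D² + D²) + D = 2*D² + D = D + 2*D²)
-133*J(0) + 6*(-6 - 4) = -0*(1 + 2*0) + 6*(-6 - 4) = -0*(1 + 0) + 6*(-10) = -0 - 60 = -133*0 - 60 = 0 - 60 = -60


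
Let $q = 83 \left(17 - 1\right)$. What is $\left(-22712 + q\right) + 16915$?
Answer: $-4469$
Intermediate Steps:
$q = 1328$ ($q = 83 \cdot 16 = 1328$)
$\left(-22712 + q\right) + 16915 = \left(-22712 + 1328\right) + 16915 = -21384 + 16915 = -4469$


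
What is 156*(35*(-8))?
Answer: -43680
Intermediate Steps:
156*(35*(-8)) = 156*(-280) = -43680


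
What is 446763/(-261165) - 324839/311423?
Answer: -74656283728/27110929265 ≈ -2.7537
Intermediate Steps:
446763/(-261165) - 324839/311423 = 446763*(-1/261165) - 324839*1/311423 = -148921/87055 - 324839/311423 = -74656283728/27110929265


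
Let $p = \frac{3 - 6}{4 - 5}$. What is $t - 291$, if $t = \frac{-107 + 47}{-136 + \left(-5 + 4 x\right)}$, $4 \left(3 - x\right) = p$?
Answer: $- \frac{3196}{11} \approx -290.55$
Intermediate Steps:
$p = 3$ ($p = \frac{3 - 6}{-1} = \left(-3\right) \left(-1\right) = 3$)
$x = \frac{9}{4}$ ($x = 3 - \frac{3}{4} = \frac{9}{4} \approx 2.25$)
$t = \frac{5}{11}$ ($t = \frac{-107 + 47}{-136 + \left(-5 + 4 \cdot \frac{9}{4}\right)} = - \frac{60}{-136 + \left(-5 + 9\right)} = - \frac{60}{-136 + 4} = - \frac{60}{-132} = \left(-60\right) \left(- \frac{1}{132}\right) = \frac{5}{11} \approx 0.45455$)
$t - 291 = \frac{5}{11} - 291 = - \frac{3196}{11}$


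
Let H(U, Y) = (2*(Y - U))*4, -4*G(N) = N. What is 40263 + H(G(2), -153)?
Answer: 39043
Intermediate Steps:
G(N) = -N/4
H(U, Y) = -8*U + 8*Y (H(U, Y) = (-2*U + 2*Y)*4 = -8*U + 8*Y)
40263 + H(G(2), -153) = 40263 + (-(-2)*2 + 8*(-153)) = 40263 + (-8*(-1/2) - 1224) = 40263 + (4 - 1224) = 40263 - 1220 = 39043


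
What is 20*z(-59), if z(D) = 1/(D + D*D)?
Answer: 10/1711 ≈ 0.0058445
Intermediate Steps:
z(D) = 1/(D + D²)
20*z(-59) = 20*(1/((-59)*(1 - 59))) = 20*(-1/59/(-58)) = 20*(-1/59*(-1/58)) = 20*(1/3422) = 10/1711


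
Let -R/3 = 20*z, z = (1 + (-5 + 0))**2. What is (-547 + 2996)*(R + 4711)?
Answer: 9186199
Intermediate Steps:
z = 16 (z = (1 - 5)**2 = (-4)**2 = 16)
R = -960 (R = -60*16 = -3*320 = -960)
(-547 + 2996)*(R + 4711) = (-547 + 2996)*(-960 + 4711) = 2449*3751 = 9186199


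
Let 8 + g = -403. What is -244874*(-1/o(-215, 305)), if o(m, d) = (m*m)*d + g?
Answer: 122437/7049107 ≈ 0.017369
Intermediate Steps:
g = -411 (g = -8 - 403 = -411)
o(m, d) = -411 + d*m² (o(m, d) = (m*m)*d - 411 = m²*d - 411 = d*m² - 411 = -411 + d*m²)
-244874*(-1/o(-215, 305)) = -244874*(-1/(-411 + 305*(-215)²)) = -244874*(-1/(-411 + 305*46225)) = -244874*(-1/(-411 + 14098625)) = -244874/((-1*14098214)) = -244874/(-14098214) = -244874*(-1/14098214) = 122437/7049107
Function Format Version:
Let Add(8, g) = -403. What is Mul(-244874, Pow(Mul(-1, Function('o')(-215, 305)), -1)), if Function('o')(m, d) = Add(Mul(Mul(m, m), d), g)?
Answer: Rational(122437, 7049107) ≈ 0.017369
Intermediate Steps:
g = -411 (g = Add(-8, -403) = -411)
Function('o')(m, d) = Add(-411, Mul(d, Pow(m, 2))) (Function('o')(m, d) = Add(Mul(Mul(m, m), d), -411) = Add(Mul(Pow(m, 2), d), -411) = Add(Mul(d, Pow(m, 2)), -411) = Add(-411, Mul(d, Pow(m, 2))))
Mul(-244874, Pow(Mul(-1, Function('o')(-215, 305)), -1)) = Mul(-244874, Pow(Mul(-1, Add(-411, Mul(305, Pow(-215, 2)))), -1)) = Mul(-244874, Pow(Mul(-1, Add(-411, Mul(305, 46225))), -1)) = Mul(-244874, Pow(Mul(-1, Add(-411, 14098625)), -1)) = Mul(-244874, Pow(Mul(-1, 14098214), -1)) = Mul(-244874, Pow(-14098214, -1)) = Mul(-244874, Rational(-1, 14098214)) = Rational(122437, 7049107)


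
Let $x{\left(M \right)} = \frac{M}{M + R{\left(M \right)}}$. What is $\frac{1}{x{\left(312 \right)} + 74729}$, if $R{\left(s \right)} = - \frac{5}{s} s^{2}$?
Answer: $\frac{4}{298915} \approx 1.3382 \cdot 10^{-5}$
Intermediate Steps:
$R{\left(s \right)} = - 5 s$
$x{\left(M \right)} = - \frac{1}{4}$ ($x{\left(M \right)} = \frac{M}{M - 5 M} = \frac{M}{\left(-4\right) M} = - \frac{1}{4 M} M = - \frac{1}{4}$)
$\frac{1}{x{\left(312 \right)} + 74729} = \frac{1}{- \frac{1}{4} + 74729} = \frac{1}{\frac{298915}{4}} = \frac{4}{298915}$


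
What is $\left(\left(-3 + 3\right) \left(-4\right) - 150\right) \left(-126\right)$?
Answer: $18900$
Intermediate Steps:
$\left(\left(-3 + 3\right) \left(-4\right) - 150\right) \left(-126\right) = \left(0 \left(-4\right) - 150\right) \left(-126\right) = \left(0 - 150\right) \left(-126\right) = \left(-150\right) \left(-126\right) = 18900$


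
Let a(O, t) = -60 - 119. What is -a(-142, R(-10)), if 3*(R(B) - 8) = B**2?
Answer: 179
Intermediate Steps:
R(B) = 8 + B**2/3
a(O, t) = -179
-a(-142, R(-10)) = -1*(-179) = 179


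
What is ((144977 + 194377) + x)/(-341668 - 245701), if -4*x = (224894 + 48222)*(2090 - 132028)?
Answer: -8872376056/587369 ≈ -15105.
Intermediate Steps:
x = 8872036702 (x = -(224894 + 48222)*(2090 - 132028)/4 = -68279*(-129938) = -¼*(-35488146808) = 8872036702)
((144977 + 194377) + x)/(-341668 - 245701) = ((144977 + 194377) + 8872036702)/(-341668 - 245701) = (339354 + 8872036702)/(-587369) = 8872376056*(-1/587369) = -8872376056/587369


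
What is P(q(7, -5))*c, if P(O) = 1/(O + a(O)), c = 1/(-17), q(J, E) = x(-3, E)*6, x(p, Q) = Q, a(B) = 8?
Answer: 1/374 ≈ 0.0026738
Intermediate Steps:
q(J, E) = 6*E (q(J, E) = E*6 = 6*E)
c = -1/17 ≈ -0.058824
P(O) = 1/(8 + O) (P(O) = 1/(O + 8) = 1/(8 + O))
P(q(7, -5))*c = -1/17/(8 + 6*(-5)) = -1/17/(8 - 30) = -1/17/(-22) = -1/22*(-1/17) = 1/374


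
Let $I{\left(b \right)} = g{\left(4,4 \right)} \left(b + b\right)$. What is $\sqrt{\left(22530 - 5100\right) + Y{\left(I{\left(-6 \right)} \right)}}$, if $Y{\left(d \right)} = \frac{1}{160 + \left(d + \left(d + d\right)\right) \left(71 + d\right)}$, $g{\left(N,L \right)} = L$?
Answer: $\frac{\sqrt{10823053723}}{788} \approx 132.02$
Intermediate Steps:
$I{\left(b \right)} = 8 b$ ($I{\left(b \right)} = 4 \left(b + b\right) = 4 \cdot 2 b = 8 b$)
$Y{\left(d \right)} = \frac{1}{160 + 3 d \left(71 + d\right)}$ ($Y{\left(d \right)} = \frac{1}{160 + \left(d + 2 d\right) \left(71 + d\right)} = \frac{1}{160 + 3 d \left(71 + d\right)}$)
$\sqrt{\left(22530 - 5100\right) + Y{\left(I{\left(-6 \right)} \right)}} = \sqrt{\left(22530 - 5100\right) + \frac{1}{160 + 3 \left(8 \left(-6\right)\right)^{2} + 213 \cdot 8 \left(-6\right)}} = \sqrt{\left(22530 - 5100\right) + \frac{1}{160 + 3 \left(-48\right)^{2} + 213 \left(-48\right)}} = \sqrt{17430 + \frac{1}{160 + 3 \cdot 2304 - 10224}} = \sqrt{17430 + \frac{1}{160 + 6912 - 10224}} = \sqrt{17430 + \frac{1}{-3152}} = \sqrt{17430 - \frac{1}{3152}} = \sqrt{\frac{54939359}{3152}} = \frac{\sqrt{10823053723}}{788}$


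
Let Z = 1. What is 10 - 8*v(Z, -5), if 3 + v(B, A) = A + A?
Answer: 114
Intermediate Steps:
v(B, A) = -3 + 2*A (v(B, A) = -3 + (A + A) = -3 + 2*A)
10 - 8*v(Z, -5) = 10 - 8*(-3 + 2*(-5)) = 10 - 8*(-3 - 10) = 10 - 8*(-13) = 10 + 104 = 114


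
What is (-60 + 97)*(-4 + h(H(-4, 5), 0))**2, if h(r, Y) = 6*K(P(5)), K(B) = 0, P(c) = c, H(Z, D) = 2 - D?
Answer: 592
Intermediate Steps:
h(r, Y) = 0 (h(r, Y) = 6*0 = 0)
(-60 + 97)*(-4 + h(H(-4, 5), 0))**2 = (-60 + 97)*(-4 + 0)**2 = 37*(-4)**2 = 37*16 = 592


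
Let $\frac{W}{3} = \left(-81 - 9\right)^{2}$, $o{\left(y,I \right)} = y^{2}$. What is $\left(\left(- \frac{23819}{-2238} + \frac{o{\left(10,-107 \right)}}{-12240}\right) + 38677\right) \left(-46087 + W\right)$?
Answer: $- \frac{192410986884175}{228276} \approx -8.4289 \cdot 10^{8}$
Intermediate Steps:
$W = 24300$ ($W = 3 \left(-81 - 9\right)^{2} = 3 \left(-90\right)^{2} = 3 \cdot 8100 = 24300$)
$\left(\left(- \frac{23819}{-2238} + \frac{o{\left(10,-107 \right)}}{-12240}\right) + 38677\right) \left(-46087 + W\right) = \left(\left(- \frac{23819}{-2238} + \frac{10^{2}}{-12240}\right) + 38677\right) \left(-46087 + 24300\right) = \left(\left(\left(-23819\right) \left(- \frac{1}{2238}\right) + 100 \left(- \frac{1}{12240}\right)\right) + 38677\right) \left(-21787\right) = \left(\left(\frac{23819}{2238} - \frac{5}{612}\right) + 38677\right) \left(-21787\right) = \left(\frac{2427673}{228276} + 38677\right) \left(-21787\right) = \frac{8831458525}{228276} \left(-21787\right) = - \frac{192410986884175}{228276}$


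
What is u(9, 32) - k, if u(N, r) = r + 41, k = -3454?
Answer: 3527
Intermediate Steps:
u(N, r) = 41 + r
u(9, 32) - k = (41 + 32) - 1*(-3454) = 73 + 3454 = 3527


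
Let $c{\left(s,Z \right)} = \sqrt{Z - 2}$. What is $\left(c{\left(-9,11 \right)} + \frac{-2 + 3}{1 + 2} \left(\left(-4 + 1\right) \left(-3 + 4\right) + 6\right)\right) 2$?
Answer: $8$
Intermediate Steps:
$c{\left(s,Z \right)} = \sqrt{-2 + Z}$
$\left(c{\left(-9,11 \right)} + \frac{-2 + 3}{1 + 2} \left(\left(-4 + 1\right) \left(-3 + 4\right) + 6\right)\right) 2 = \left(\sqrt{-2 + 11} + \frac{-2 + 3}{1 + 2} \left(\left(-4 + 1\right) \left(-3 + 4\right) + 6\right)\right) 2 = \left(\sqrt{9} + 1 \cdot \frac{1}{3} \left(\left(-3\right) 1 + 6\right)\right) 2 = \left(3 + 1 \cdot \frac{1}{3} \left(-3 + 6\right)\right) 2 = \left(3 + \frac{1}{3} \cdot 3\right) 2 = \left(3 + 1\right) 2 = 4 \cdot 2 = 8$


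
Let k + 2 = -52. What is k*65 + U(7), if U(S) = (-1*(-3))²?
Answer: -3501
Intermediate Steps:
k = -54 (k = -2 - 52 = -54)
U(S) = 9 (U(S) = 3² = 9)
k*65 + U(7) = -54*65 + 9 = -3510 + 9 = -3501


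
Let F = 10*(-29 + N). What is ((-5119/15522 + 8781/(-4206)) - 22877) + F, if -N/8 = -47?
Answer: -105596179060/5440461 ≈ -19409.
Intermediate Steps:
N = 376 (N = -8*(-47) = 376)
F = 3470 (F = 10*(-29 + 376) = 10*347 = 3470)
((-5119/15522 + 8781/(-4206)) - 22877) + F = ((-5119/15522 + 8781/(-4206)) - 22877) + 3470 = ((-5119*1/15522 + 8781*(-1/4206)) - 22877) + 3470 = ((-5119/15522 - 2927/1402) - 22877) + 3470 = (-13152433/5440461 - 22877) + 3470 = -124474578730/5440461 + 3470 = -105596179060/5440461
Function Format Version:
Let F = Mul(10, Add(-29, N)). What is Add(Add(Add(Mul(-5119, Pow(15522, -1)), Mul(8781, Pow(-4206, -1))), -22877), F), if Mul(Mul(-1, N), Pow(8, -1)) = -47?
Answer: Rational(-105596179060, 5440461) ≈ -19409.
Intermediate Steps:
N = 376 (N = Mul(-8, -47) = 376)
F = 3470 (F = Mul(10, Add(-29, 376)) = Mul(10, 347) = 3470)
Add(Add(Add(Mul(-5119, Pow(15522, -1)), Mul(8781, Pow(-4206, -1))), -22877), F) = Add(Add(Add(Mul(-5119, Pow(15522, -1)), Mul(8781, Pow(-4206, -1))), -22877), 3470) = Add(Add(Add(Mul(-5119, Rational(1, 15522)), Mul(8781, Rational(-1, 4206))), -22877), 3470) = Add(Add(Add(Rational(-5119, 15522), Rational(-2927, 1402)), -22877), 3470) = Add(Add(Rational(-13152433, 5440461), -22877), 3470) = Add(Rational(-124474578730, 5440461), 3470) = Rational(-105596179060, 5440461)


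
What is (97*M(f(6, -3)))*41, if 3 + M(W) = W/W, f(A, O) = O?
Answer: -7954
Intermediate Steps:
M(W) = -2 (M(W) = -3 + W/W = -3 + 1 = -2)
(97*M(f(6, -3)))*41 = (97*(-2))*41 = -194*41 = -7954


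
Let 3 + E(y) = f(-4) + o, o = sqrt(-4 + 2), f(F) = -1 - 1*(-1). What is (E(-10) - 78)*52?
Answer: -4212 + 52*I*sqrt(2) ≈ -4212.0 + 73.539*I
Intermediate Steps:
f(F) = 0 (f(F) = -1 + 1 = 0)
o = I*sqrt(2) (o = sqrt(-2) = I*sqrt(2) ≈ 1.4142*I)
E(y) = -3 + I*sqrt(2) (E(y) = -3 + (0 + I*sqrt(2)) = -3 + I*sqrt(2))
(E(-10) - 78)*52 = ((-3 + I*sqrt(2)) - 78)*52 = (-81 + I*sqrt(2))*52 = -4212 + 52*I*sqrt(2)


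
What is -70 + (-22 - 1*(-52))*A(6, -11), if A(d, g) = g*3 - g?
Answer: -730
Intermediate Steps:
A(d, g) = 2*g (A(d, g) = 3*g - g = 2*g)
-70 + (-22 - 1*(-52))*A(6, -11) = -70 + (-22 - 1*(-52))*(2*(-11)) = -70 + (-22 + 52)*(-22) = -70 + 30*(-22) = -70 - 660 = -730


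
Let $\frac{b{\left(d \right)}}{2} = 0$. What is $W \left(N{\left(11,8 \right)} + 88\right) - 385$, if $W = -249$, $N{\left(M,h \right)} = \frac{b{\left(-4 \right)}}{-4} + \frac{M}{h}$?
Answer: $- \frac{181115}{8} \approx -22639.0$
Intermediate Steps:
$b{\left(d \right)} = 0$ ($b{\left(d \right)} = 2 \cdot 0 = 0$)
$N{\left(M,h \right)} = \frac{M}{h}$ ($N{\left(M,h \right)} = \frac{0}{-4} + \frac{M}{h} = 0 \left(- \frac{1}{4}\right) + \frac{M}{h} = 0 + \frac{M}{h} = \frac{M}{h}$)
$W \left(N{\left(11,8 \right)} + 88\right) - 385 = - 249 \left(\frac{11}{8} + 88\right) - 385 = \left(-249\right) \frac{715}{8} - 385 = - \frac{178035}{8} - 385 = - \frac{181115}{8}$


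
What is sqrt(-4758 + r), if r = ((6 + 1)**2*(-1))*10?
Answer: 8*I*sqrt(82) ≈ 72.443*I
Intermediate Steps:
r = -490 (r = (7**2*(-1))*10 = (49*(-1))*10 = -49*10 = -490)
sqrt(-4758 + r) = sqrt(-4758 - 490) = sqrt(-5248) = 8*I*sqrt(82)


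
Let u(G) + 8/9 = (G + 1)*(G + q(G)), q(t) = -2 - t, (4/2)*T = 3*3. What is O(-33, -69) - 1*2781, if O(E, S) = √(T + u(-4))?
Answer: -2781 + √346/6 ≈ -2777.9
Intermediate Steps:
T = 9/2 (T = (3*3)/2 = (½)*9 = 9/2 ≈ 4.5000)
u(G) = -26/9 - 2*G (u(G) = -8/9 + (G + 1)*(G + (-2 - G)) = -8/9 + (1 + G)*(-2) = -8/9 + (-2 - 2*G) = -26/9 - 2*G)
O(E, S) = √346/6 (O(E, S) = √(9/2 + (-26/9 - 2*(-4))) = √(9/2 + (-26/9 + 8)) = √(9/2 + 46/9) = √(173/18) = √346/6)
O(-33, -69) - 1*2781 = √346/6 - 1*2781 = √346/6 - 2781 = -2781 + √346/6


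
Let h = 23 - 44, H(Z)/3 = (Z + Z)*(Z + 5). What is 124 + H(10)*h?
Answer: -18776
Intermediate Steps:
H(Z) = 6*Z*(5 + Z) (H(Z) = 3*((Z + Z)*(Z + 5)) = 3*((2*Z)*(5 + Z)) = 3*(2*Z*(5 + Z)) = 6*Z*(5 + Z))
h = -21
124 + H(10)*h = 124 + (6*10*(5 + 10))*(-21) = 124 + (6*10*15)*(-21) = 124 + 900*(-21) = 124 - 18900 = -18776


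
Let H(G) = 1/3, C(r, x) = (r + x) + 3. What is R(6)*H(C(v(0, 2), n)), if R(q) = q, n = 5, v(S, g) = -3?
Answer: 2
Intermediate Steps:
C(r, x) = 3 + r + x
H(G) = ⅓ (H(G) = 1*(⅓) = ⅓)
R(6)*H(C(v(0, 2), n)) = 6*(⅓) = 2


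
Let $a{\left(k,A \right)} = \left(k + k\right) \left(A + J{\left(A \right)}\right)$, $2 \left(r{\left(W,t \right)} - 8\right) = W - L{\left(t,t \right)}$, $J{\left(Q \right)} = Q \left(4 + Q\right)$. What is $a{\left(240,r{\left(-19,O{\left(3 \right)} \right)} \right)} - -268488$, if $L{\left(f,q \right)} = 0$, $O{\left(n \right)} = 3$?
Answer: $265968$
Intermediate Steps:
$r{\left(W,t \right)} = 8 + \frac{W}{2}$ ($r{\left(W,t \right)} = 8 + \frac{W - 0}{2} = 8 + \frac{W + 0}{2} = 8 + \frac{W}{2}$)
$a{\left(k,A \right)} = 2 k \left(A + A \left(4 + A\right)\right)$ ($a{\left(k,A \right)} = \left(k + k\right) \left(A + A \left(4 + A\right)\right) = 2 k \left(A + A \left(4 + A\right)\right)$)
$a{\left(240,r{\left(-19,O{\left(3 \right)} \right)} \right)} - -268488 = 2 \left(8 + \frac{1}{2} \left(-19\right)\right) 240 \left(5 + \left(8 + \frac{1}{2} \left(-19\right)\right)\right) - -268488 = 2 \left(8 - \frac{19}{2}\right) 240 \left(5 + \left(8 - \frac{19}{2}\right)\right) + 268488 = 2 \left(- \frac{3}{2}\right) 240 \left(5 - \frac{3}{2}\right) + 268488 = 2 \left(- \frac{3}{2}\right) 240 \cdot \frac{7}{2} + 268488 = -2520 + 268488 = 265968$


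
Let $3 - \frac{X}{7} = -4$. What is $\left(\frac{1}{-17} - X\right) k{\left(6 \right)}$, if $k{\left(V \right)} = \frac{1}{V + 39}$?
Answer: $- \frac{278}{255} \approx -1.0902$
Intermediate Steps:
$X = 49$ ($X = 21 - -28 = 21 + 28 = 49$)
$k{\left(V \right)} = \frac{1}{39 + V}$
$\left(\frac{1}{-17} - X\right) k{\left(6 \right)} = \frac{\frac{1}{-17} - 49}{39 + 6} = \frac{- \frac{1}{17} - 49}{45} = \left(- \frac{834}{17}\right) \frac{1}{45} = - \frac{278}{255}$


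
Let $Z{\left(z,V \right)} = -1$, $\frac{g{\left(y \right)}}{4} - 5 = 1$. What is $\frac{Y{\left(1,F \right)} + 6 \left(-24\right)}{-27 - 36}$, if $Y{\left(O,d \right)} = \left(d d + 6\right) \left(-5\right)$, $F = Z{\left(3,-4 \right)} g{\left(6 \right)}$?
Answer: $\frac{1018}{21} \approx 48.476$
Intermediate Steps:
$g{\left(y \right)} = 24$ ($g{\left(y \right)} = 20 + 4 \cdot 1 = 20 + 4 = 24$)
$F = -24$ ($F = \left(-1\right) 24 = -24$)
$Y{\left(O,d \right)} = -30 - 5 d^{2}$ ($Y{\left(O,d \right)} = \left(d^{2} + 6\right) \left(-5\right) = \left(6 + d^{2}\right) \left(-5\right) = -30 - 5 d^{2}$)
$\frac{Y{\left(1,F \right)} + 6 \left(-24\right)}{-27 - 36} = \frac{\left(-30 - 5 \left(-24\right)^{2}\right) + 6 \left(-24\right)}{-27 - 36} = \frac{\left(-30 - 2880\right) - 144}{-63} = \left(\left(-30 - 2880\right) - 144\right) \left(- \frac{1}{63}\right) = \left(-2910 - 144\right) \left(- \frac{1}{63}\right) = \left(-3054\right) \left(- \frac{1}{63}\right) = \frac{1018}{21}$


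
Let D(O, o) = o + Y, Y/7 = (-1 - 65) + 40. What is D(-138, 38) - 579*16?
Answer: -9408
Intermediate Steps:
Y = -182 (Y = 7*((-1 - 65) + 40) = 7*(-66 + 40) = 7*(-26) = -182)
D(O, o) = -182 + o (D(O, o) = o - 182 = -182 + o)
D(-138, 38) - 579*16 = (-182 + 38) - 579*16 = -144 - 1*9264 = -144 - 9264 = -9408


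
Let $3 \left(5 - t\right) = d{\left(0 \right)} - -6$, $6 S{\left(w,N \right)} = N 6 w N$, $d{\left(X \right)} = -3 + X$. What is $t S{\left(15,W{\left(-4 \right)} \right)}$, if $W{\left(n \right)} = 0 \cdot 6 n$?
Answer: $0$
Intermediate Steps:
$W{\left(n \right)} = 0$ ($W{\left(n \right)} = 0 n = 0$)
$S{\left(w,N \right)} = w N^{2}$ ($S{\left(w,N \right)} = \frac{N 6 w N}{6} = \frac{6 N w N}{6} = \frac{6 w N^{2}}{6} = w N^{2}$)
$t = 4$ ($t = 5 - \frac{\left(-3 + 0\right) - -6}{3} = 5 - \frac{-3 + 6}{3} = 5 - 1 = 4$)
$t S{\left(15,W{\left(-4 \right)} \right)} = 4 \cdot 15 \cdot 0^{2} = 4 \cdot 15 \cdot 0 = 4 \cdot 0 = 0$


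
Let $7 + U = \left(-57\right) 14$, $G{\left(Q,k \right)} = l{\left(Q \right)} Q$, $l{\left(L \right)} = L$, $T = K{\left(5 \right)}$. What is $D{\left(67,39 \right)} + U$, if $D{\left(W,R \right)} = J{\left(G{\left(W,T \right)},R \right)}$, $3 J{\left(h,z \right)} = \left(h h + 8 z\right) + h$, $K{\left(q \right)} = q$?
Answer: $\frac{20153507}{3} \approx 6.7178 \cdot 10^{6}$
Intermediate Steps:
$T = 5$
$G{\left(Q,k \right)} = Q^{2}$ ($G{\left(Q,k \right)} = Q Q = Q^{2}$)
$J{\left(h,z \right)} = \frac{h}{3} + \frac{h^{2}}{3} + \frac{8 z}{3}$ ($J{\left(h,z \right)} = \frac{\left(h h + 8 z\right) + h}{3} = \frac{\left(h^{2} + 8 z\right) + h}{3} = \frac{h + h^{2} + 8 z}{3} = \frac{h}{3} + \frac{h^{2}}{3} + \frac{8 z}{3}$)
$D{\left(W,R \right)} = \frac{W^{2}}{3} + \frac{W^{4}}{3} + \frac{8 R}{3}$ ($D{\left(W,R \right)} = \frac{W^{2}}{3} + \frac{\left(W^{2}\right)^{2}}{3} + \frac{8 R}{3} = \frac{W^{2}}{3} + \frac{W^{4}}{3} + \frac{8 R}{3}$)
$U = -805$ ($U = -7 - 798 = -805$)
$D{\left(67,39 \right)} + U = \left(\frac{67^{2}}{3} + \frac{67^{4}}{3} + \frac{8}{3} \cdot 39\right) - 805 = \left(\frac{1}{3} \cdot 4489 + \frac{1}{3} \cdot 20151121 + 104\right) - 805 = \left(\frac{4489}{3} + \frac{20151121}{3} + 104\right) - 805 = \frac{20155922}{3} - 805 = \frac{20153507}{3}$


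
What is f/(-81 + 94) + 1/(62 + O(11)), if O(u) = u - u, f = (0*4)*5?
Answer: 1/62 ≈ 0.016129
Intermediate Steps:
f = 0 (f = 0*5 = 0)
O(u) = 0
f/(-81 + 94) + 1/(62 + O(11)) = 0/(-81 + 94) + 1/(62 + 0) = 0/13 + 1/62 = (1/13)*0 + 1/62 = 0 + 1/62 = 1/62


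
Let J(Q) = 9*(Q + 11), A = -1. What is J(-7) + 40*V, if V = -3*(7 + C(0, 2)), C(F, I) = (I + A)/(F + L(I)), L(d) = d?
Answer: -864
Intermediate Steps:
J(Q) = 99 + 9*Q (J(Q) = 9*(11 + Q) = 99 + 9*Q)
C(F, I) = (-1 + I)/(F + I) (C(F, I) = (I - 1)/(F + I) = (-1 + I)/(F + I))
V = -45/2 (V = -3*(7 + (-1 + 2)/(0 + 2)) = -3*(7 + 1/2) = -3*15/2 = -45/2 ≈ -22.500)
J(-7) + 40*V = (99 + 9*(-7)) + 40*(-45/2) = (99 - 63) - 900 = 36 - 900 = -864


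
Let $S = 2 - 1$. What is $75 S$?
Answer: $75$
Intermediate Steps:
$S = 1$
$75 S = 75 \cdot 1 = 75$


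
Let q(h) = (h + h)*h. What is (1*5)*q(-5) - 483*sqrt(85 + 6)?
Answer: 250 - 483*sqrt(91) ≈ -4357.5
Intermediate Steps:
q(h) = 2*h**2 (q(h) = (2*h)*h = 2*h**2)
(1*5)*q(-5) - 483*sqrt(85 + 6) = (1*5)*(2*(-5)**2) - 483*sqrt(85 + 6) = 5*(2*25) - 483*sqrt(91) = 5*50 - 483*sqrt(91) = 250 - 483*sqrt(91)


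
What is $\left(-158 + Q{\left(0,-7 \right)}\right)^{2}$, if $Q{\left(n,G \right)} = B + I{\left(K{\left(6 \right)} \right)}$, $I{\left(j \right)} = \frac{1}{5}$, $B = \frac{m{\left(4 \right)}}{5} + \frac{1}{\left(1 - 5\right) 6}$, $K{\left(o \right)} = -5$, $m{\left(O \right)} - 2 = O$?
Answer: $\frac{353327209}{14400} \approx 24537.0$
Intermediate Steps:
$m{\left(O \right)} = 2 + O$
$B = \frac{139}{120}$ ($B = \frac{2 + 4}{5} + \frac{1}{\left(1 - 5\right) 6} = 6 \cdot \frac{1}{5} + \frac{1}{-4} \cdot \frac{1}{6} = \frac{6}{5} - \frac{1}{24} = \frac{139}{120} \approx 1.1583$)
$I{\left(j \right)} = \frac{1}{5}$
$Q{\left(n,G \right)} = \frac{163}{120}$ ($Q{\left(n,G \right)} = \frac{139}{120} + \frac{1}{5} = \frac{163}{120}$)
$\left(-158 + Q{\left(0,-7 \right)}\right)^{2} = \left(-158 + \frac{163}{120}\right)^{2} = \left(- \frac{18797}{120}\right)^{2} = \frac{353327209}{14400}$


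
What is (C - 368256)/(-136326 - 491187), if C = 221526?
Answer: 48910/209171 ≈ 0.23383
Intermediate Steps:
(C - 368256)/(-136326 - 491187) = (221526 - 368256)/(-136326 - 491187) = -146730/(-627513) = -146730*(-1/627513) = 48910/209171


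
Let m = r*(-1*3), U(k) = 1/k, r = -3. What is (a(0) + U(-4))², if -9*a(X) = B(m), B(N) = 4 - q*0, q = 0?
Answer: 625/1296 ≈ 0.48225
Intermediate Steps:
m = 9 (m = -(-3)*3 = -3*(-3) = 9)
B(N) = 4 (B(N) = 4 - 1*0*0 = 4 + 0*0 = 4 + 0 = 4)
a(X) = -4/9 (a(X) = -⅑*4 = -4/9)
(a(0) + U(-4))² = (-4/9 + 1/(-4))² = (-4/9 - ¼)² = (-25/36)² = 625/1296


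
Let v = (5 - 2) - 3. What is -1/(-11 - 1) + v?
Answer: 1/12 ≈ 0.083333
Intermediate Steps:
v = 0 (v = 3 - 3 = 0)
-1/(-11 - 1) + v = -1/(-11 - 1) + 0 = -1/(-12) + 0 = -1*(-1/12) + 0 = 1/12 + 0 = 1/12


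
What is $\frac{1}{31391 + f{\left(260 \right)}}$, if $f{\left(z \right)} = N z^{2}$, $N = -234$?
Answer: $- \frac{1}{15787009} \approx -6.3343 \cdot 10^{-8}$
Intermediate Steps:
$f{\left(z \right)} = - 234 z^{2}$
$\frac{1}{31391 + f{\left(260 \right)}} = \frac{1}{31391 - 234 \cdot 260^{2}} = \frac{1}{31391 - 15818400} = \frac{1}{-15787009} = - \frac{1}{15787009}$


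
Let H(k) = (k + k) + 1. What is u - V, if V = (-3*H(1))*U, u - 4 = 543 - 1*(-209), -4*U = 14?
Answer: 1449/2 ≈ 724.50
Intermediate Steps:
U = -7/2 (U = -¼*14 = -7/2 ≈ -3.5000)
H(k) = 1 + 2*k (H(k) = 2*k + 1 = 1 + 2*k)
u = 756 (u = 4 + (543 - 1*(-209)) = 4 + (543 + 209) = 4 + 752 = 756)
V = 63/2 (V = -3*(1 + 2*1)*(-7/2) = -3*(1 + 2)*(-7/2) = -3*3*(-7/2) = -9*(-7/2) = 63/2 ≈ 31.500)
u - V = 756 - 1*63/2 = 756 - 63/2 = 1449/2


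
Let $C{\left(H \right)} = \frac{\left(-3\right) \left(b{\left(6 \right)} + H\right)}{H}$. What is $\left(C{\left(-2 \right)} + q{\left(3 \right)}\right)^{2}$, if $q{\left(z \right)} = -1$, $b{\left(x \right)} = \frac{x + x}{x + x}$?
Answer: $\frac{25}{4} \approx 6.25$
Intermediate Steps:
$b{\left(x \right)} = 1$ ($b{\left(x \right)} = \frac{2 x}{2 x} = 2 x \frac{1}{2 x} = 1$)
$C{\left(H \right)} = \frac{-3 - 3 H}{H}$ ($C{\left(H \right)} = \frac{\left(-3\right) \left(1 + H\right)}{H} = \frac{-3 - 3 H}{H}$)
$\left(C{\left(-2 \right)} + q{\left(3 \right)}\right)^{2} = \left(\left(-3 - \frac{3}{-2}\right) - 1\right)^{2} = \left(\left(-3 - - \frac{3}{2}\right) - 1\right)^{2} = \left(\left(-3 + \frac{3}{2}\right) - 1\right)^{2} = \left(- \frac{3}{2} - 1\right)^{2} = \left(- \frac{5}{2}\right)^{2} = \frac{25}{4}$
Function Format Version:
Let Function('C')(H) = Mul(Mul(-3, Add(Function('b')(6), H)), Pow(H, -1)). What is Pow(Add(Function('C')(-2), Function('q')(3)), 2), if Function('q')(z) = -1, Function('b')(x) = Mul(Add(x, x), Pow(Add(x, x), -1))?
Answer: Rational(25, 4) ≈ 6.2500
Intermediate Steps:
Function('b')(x) = 1 (Function('b')(x) = Mul(Mul(2, x), Pow(Mul(2, x), -1)) = Mul(Mul(2, x), Mul(Rational(1, 2), Pow(x, -1))) = 1)
Function('C')(H) = Mul(Pow(H, -1), Add(-3, Mul(-3, H))) (Function('C')(H) = Mul(Mul(-3, Add(1, H)), Pow(H, -1)) = Mul(Add(-3, Mul(-3, H)), Pow(H, -1)) = Mul(Pow(H, -1), Add(-3, Mul(-3, H))))
Pow(Add(Function('C')(-2), Function('q')(3)), 2) = Pow(Add(Add(-3, Mul(-3, Pow(-2, -1))), -1), 2) = Pow(Add(Add(-3, Mul(-3, Rational(-1, 2))), -1), 2) = Pow(Add(Add(-3, Rational(3, 2)), -1), 2) = Pow(Add(Rational(-3, 2), -1), 2) = Pow(Rational(-5, 2), 2) = Rational(25, 4)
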